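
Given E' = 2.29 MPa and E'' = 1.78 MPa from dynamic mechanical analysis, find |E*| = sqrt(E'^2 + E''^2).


|E*| = sqrt(E'^2 + E''^2)
= sqrt(2.29^2 + 1.78^2)
= sqrt(5.2441 + 3.1684)
= 2.9 MPa

2.9 MPa


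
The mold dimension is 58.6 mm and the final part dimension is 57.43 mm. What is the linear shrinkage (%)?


Shrinkage = (mold - part) / mold * 100
= (58.6 - 57.43) / 58.6 * 100
= 1.17 / 58.6 * 100
= 2.0%

2.0%


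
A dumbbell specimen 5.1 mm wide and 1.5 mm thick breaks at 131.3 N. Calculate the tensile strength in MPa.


Area = width * thickness = 5.1 * 1.5 = 7.65 mm^2
TS = force / area = 131.3 / 7.65 = 17.16 MPa

17.16 MPa


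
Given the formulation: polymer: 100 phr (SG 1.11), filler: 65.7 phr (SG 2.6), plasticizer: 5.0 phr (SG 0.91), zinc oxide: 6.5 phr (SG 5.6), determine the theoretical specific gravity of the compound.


Sum of weights = 177.2
Volume contributions:
  polymer: 100/1.11 = 90.0901
  filler: 65.7/2.6 = 25.2692
  plasticizer: 5.0/0.91 = 5.4945
  zinc oxide: 6.5/5.6 = 1.1607
Sum of volumes = 122.0145
SG = 177.2 / 122.0145 = 1.452

SG = 1.452


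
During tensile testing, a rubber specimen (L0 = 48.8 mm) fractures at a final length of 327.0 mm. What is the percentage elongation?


Elongation = (Lf - L0) / L0 * 100
= (327.0 - 48.8) / 48.8 * 100
= 278.2 / 48.8 * 100
= 570.1%

570.1%


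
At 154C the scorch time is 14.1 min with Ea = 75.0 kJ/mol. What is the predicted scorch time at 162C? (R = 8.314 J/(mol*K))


Convert temperatures: T1 = 154 + 273.15 = 427.15 K, T2 = 162 + 273.15 = 435.15 K
ts2_new = 14.1 * exp(75000 / 8.314 * (1/435.15 - 1/427.15))
1/T2 - 1/T1 = -4.3040e-05
ts2_new = 9.56 min

9.56 min


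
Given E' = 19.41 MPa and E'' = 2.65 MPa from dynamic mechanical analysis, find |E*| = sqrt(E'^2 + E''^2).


|E*| = sqrt(E'^2 + E''^2)
= sqrt(19.41^2 + 2.65^2)
= sqrt(376.7481 + 7.0225)
= 19.59 MPa

19.59 MPa


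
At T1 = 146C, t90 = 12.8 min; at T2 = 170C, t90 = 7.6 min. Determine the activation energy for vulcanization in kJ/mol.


T1 = 419.15 K, T2 = 443.15 K
1/T1 - 1/T2 = 1.2921e-04
ln(t1/t2) = ln(12.8/7.6) = 0.5213
Ea = 8.314 * 0.5213 / 1.2921e-04 = 33543.1747 J/mol
Ea = 33.54 kJ/mol

33.54 kJ/mol


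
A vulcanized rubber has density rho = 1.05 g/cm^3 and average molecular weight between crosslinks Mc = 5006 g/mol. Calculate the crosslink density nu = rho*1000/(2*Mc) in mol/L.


nu = rho * 1000 / (2 * Mc)
nu = 1.05 * 1000 / (2 * 5006)
nu = 1050.0 / 10012
nu = 0.1049 mol/L

0.1049 mol/L


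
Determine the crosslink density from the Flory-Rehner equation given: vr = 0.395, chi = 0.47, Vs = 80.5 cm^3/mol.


ln(1 - vr) = ln(1 - 0.395) = -0.5025
Numerator = -((-0.5025) + 0.395 + 0.47 * 0.395^2) = 0.0342
Denominator = 80.5 * (0.395^(1/3) - 0.395/2) = 43.1660
nu = 0.0342 / 43.1660 = 7.9218e-04 mol/cm^3

7.9218e-04 mol/cm^3


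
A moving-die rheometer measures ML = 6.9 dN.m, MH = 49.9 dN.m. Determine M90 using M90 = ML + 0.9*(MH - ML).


M90 = ML + 0.9 * (MH - ML)
M90 = 6.9 + 0.9 * (49.9 - 6.9)
M90 = 6.9 + 0.9 * 43.0
M90 = 45.6 dN.m

45.6 dN.m


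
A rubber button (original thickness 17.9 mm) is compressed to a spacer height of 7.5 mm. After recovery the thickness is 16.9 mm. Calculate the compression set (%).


CS = (t0 - recovered) / (t0 - ts) * 100
= (17.9 - 16.9) / (17.9 - 7.5) * 100
= 1.0 / 10.4 * 100
= 9.6%

9.6%


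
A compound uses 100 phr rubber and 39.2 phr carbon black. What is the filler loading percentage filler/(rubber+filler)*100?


Filler % = filler / (rubber + filler) * 100
= 39.2 / (100 + 39.2) * 100
= 39.2 / 139.2 * 100
= 28.16%

28.16%


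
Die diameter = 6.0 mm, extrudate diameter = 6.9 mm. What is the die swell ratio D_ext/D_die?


Die swell ratio = D_extrudate / D_die
= 6.9 / 6.0
= 1.15

Die swell = 1.15


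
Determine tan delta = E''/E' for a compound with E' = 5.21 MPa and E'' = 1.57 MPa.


tan delta = E'' / E'
= 1.57 / 5.21
= 0.3013

tan delta = 0.3013


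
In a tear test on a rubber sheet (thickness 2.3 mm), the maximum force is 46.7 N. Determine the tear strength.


Tear strength = force / thickness
= 46.7 / 2.3
= 20.3 N/mm

20.3 N/mm


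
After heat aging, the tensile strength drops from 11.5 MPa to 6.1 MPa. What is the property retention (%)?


Retention = aged / original * 100
= 6.1 / 11.5 * 100
= 53.0%

53.0%


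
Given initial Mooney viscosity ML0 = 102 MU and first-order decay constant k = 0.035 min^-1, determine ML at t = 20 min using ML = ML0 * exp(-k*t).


ML = ML0 * exp(-k * t)
ML = 102 * exp(-0.035 * 20)
ML = 102 * 0.4966
ML = 50.65 MU

50.65 MU


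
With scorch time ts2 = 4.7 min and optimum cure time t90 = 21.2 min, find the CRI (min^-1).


CRI = 100 / (t90 - ts2)
= 100 / (21.2 - 4.7)
= 100 / 16.5
= 6.06 min^-1

6.06 min^-1


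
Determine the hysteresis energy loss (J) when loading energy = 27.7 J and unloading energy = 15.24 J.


Hysteresis loss = loading - unloading
= 27.7 - 15.24
= 12.46 J

12.46 J


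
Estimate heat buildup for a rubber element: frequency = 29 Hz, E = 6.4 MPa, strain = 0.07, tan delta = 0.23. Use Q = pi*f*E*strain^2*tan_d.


Q = pi * f * E * strain^2 * tan_d
= pi * 29 * 6.4 * 0.07^2 * 0.23
= pi * 29 * 6.4 * 0.0049 * 0.23
= 0.6571

Q = 0.6571


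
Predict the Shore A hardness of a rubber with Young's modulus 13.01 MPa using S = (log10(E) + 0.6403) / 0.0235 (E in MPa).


log10(E) = 0.0235*S - 0.6403  =>  S = (log10(E) + 0.6403) / 0.0235
log10(13.01) = 1.114277
S = (1.114277 + 0.6403) / 0.0235 = 1.754577 / 0.0235
S = 74.7

Shore A = 74.7


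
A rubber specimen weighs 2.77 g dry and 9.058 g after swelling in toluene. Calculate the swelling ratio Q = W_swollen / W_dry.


Q = W_swollen / W_dry
Q = 9.058 / 2.77
Q = 3.27

Q = 3.27


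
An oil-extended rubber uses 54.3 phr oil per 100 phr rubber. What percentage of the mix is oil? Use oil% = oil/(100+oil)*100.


Oil % = oil / (100 + oil) * 100
= 54.3 / (100 + 54.3) * 100
= 54.3 / 154.3 * 100
= 35.19%

35.19%


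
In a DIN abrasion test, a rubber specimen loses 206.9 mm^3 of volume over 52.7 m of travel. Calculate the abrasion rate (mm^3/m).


Rate = volume_loss / distance
= 206.9 / 52.7
= 3.926 mm^3/m

3.926 mm^3/m


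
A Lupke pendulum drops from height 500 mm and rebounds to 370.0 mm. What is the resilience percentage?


Resilience = h_rebound / h_drop * 100
= 370.0 / 500 * 100
= 74.0%

74.0%


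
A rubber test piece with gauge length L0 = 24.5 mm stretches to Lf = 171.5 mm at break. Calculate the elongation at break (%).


Elongation = (Lf - L0) / L0 * 100
= (171.5 - 24.5) / 24.5 * 100
= 147.0 / 24.5 * 100
= 600.0%

600.0%


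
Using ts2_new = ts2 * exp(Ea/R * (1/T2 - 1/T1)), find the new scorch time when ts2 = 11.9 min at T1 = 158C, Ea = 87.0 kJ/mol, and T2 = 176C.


Convert temperatures: T1 = 158 + 273.15 = 431.15 K, T2 = 176 + 273.15 = 449.15 K
ts2_new = 11.9 * exp(87000 / 8.314 * (1/449.15 - 1/431.15))
1/T2 - 1/T1 = -9.2951e-05
ts2_new = 4.5 min

4.5 min


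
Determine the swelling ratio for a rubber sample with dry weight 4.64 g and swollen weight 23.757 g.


Q = W_swollen / W_dry
Q = 23.757 / 4.64
Q = 5.12

Q = 5.12


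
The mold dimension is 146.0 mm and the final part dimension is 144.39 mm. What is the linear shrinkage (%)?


Shrinkage = (mold - part) / mold * 100
= (146.0 - 144.39) / 146.0 * 100
= 1.61 / 146.0 * 100
= 1.1%

1.1%


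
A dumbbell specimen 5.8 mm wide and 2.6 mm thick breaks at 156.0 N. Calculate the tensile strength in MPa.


Area = width * thickness = 5.8 * 2.6 = 15.08 mm^2
TS = force / area = 156.0 / 15.08 = 10.34 MPa

10.34 MPa


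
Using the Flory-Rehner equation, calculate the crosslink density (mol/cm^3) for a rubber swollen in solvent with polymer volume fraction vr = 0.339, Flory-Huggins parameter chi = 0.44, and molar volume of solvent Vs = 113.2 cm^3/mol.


ln(1 - vr) = ln(1 - 0.339) = -0.4140
Numerator = -((-0.4140) + 0.339 + 0.44 * 0.339^2) = 0.0244
Denominator = 113.2 * (0.339^(1/3) - 0.339/2) = 59.7434
nu = 0.0244 / 59.7434 = 4.0902e-04 mol/cm^3

4.0902e-04 mol/cm^3


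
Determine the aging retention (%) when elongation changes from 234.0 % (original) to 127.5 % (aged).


Retention = aged / original * 100
= 127.5 / 234.0 * 100
= 54.5%

54.5%


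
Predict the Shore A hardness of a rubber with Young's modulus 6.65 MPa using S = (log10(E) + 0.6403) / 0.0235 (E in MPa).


log10(E) = 0.0235*S - 0.6403  =>  S = (log10(E) + 0.6403) / 0.0235
log10(6.65) = 0.822822
S = (0.822822 + 0.6403) / 0.0235 = 1.463122 / 0.0235
S = 62.3

Shore A = 62.3


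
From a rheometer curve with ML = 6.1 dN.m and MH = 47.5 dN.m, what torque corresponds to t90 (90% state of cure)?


M90 = ML + 0.9 * (MH - ML)
M90 = 6.1 + 0.9 * (47.5 - 6.1)
M90 = 6.1 + 0.9 * 41.4
M90 = 43.36 dN.m

43.36 dN.m


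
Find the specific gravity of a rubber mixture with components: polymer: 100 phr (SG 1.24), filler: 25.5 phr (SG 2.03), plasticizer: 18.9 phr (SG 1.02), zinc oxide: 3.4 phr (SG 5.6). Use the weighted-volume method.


Sum of weights = 147.8
Volume contributions:
  polymer: 100/1.24 = 80.6452
  filler: 25.5/2.03 = 12.5616
  plasticizer: 18.9/1.02 = 18.5294
  zinc oxide: 3.4/5.6 = 0.6071
Sum of volumes = 112.3433
SG = 147.8 / 112.3433 = 1.316

SG = 1.316


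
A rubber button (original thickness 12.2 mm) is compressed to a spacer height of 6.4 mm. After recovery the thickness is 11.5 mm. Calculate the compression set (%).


CS = (t0 - recovered) / (t0 - ts) * 100
= (12.2 - 11.5) / (12.2 - 6.4) * 100
= 0.7 / 5.8 * 100
= 12.1%

12.1%


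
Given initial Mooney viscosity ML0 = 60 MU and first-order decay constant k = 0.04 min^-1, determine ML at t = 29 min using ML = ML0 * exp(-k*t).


ML = ML0 * exp(-k * t)
ML = 60 * exp(-0.04 * 29)
ML = 60 * 0.3135
ML = 18.81 MU

18.81 MU


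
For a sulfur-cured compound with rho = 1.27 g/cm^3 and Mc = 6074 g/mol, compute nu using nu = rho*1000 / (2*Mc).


nu = rho * 1000 / (2 * Mc)
nu = 1.27 * 1000 / (2 * 6074)
nu = 1270.0 / 12148
nu = 0.1045 mol/L

0.1045 mol/L


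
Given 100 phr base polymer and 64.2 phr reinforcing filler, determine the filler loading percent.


Filler % = filler / (rubber + filler) * 100
= 64.2 / (100 + 64.2) * 100
= 64.2 / 164.2 * 100
= 39.1%

39.1%


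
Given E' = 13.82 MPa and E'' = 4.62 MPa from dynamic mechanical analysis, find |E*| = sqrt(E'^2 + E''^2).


|E*| = sqrt(E'^2 + E''^2)
= sqrt(13.82^2 + 4.62^2)
= sqrt(190.9924 + 21.3444)
= 14.572 MPa

14.572 MPa


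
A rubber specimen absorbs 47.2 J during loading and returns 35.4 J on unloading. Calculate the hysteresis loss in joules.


Hysteresis loss = loading - unloading
= 47.2 - 35.4
= 11.8 J

11.8 J


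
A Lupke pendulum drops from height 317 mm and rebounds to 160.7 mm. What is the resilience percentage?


Resilience = h_rebound / h_drop * 100
= 160.7 / 317 * 100
= 50.7%

50.7%


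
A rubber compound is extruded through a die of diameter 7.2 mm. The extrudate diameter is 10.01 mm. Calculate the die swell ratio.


Die swell ratio = D_extrudate / D_die
= 10.01 / 7.2
= 1.39

Die swell = 1.39


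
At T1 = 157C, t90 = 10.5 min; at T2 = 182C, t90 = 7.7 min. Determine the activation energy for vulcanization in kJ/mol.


T1 = 430.15 K, T2 = 455.15 K
1/T1 - 1/T2 = 1.2769e-04
ln(t1/t2) = ln(10.5/7.7) = 0.3102
Ea = 8.314 * 0.3102 / 1.2769e-04 = 20194.0381 J/mol
Ea = 20.19 kJ/mol

20.19 kJ/mol


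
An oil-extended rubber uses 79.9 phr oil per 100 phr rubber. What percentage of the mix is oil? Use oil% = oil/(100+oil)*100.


Oil % = oil / (100 + oil) * 100
= 79.9 / (100 + 79.9) * 100
= 79.9 / 179.9 * 100
= 44.41%

44.41%


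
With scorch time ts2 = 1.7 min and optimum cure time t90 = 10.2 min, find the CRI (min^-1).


CRI = 100 / (t90 - ts2)
= 100 / (10.2 - 1.7)
= 100 / 8.5
= 11.76 min^-1

11.76 min^-1


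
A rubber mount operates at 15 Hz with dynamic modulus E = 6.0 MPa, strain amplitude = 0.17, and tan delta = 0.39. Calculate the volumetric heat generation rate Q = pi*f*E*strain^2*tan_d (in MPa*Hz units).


Q = pi * f * E * strain^2 * tan_d
= pi * 15 * 6.0 * 0.17^2 * 0.39
= pi * 15 * 6.0 * 0.0289 * 0.39
= 3.1868

Q = 3.1868


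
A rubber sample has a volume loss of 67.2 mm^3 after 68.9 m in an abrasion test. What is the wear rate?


Rate = volume_loss / distance
= 67.2 / 68.9
= 0.975 mm^3/m

0.975 mm^3/m


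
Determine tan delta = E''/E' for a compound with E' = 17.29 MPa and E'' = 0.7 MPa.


tan delta = E'' / E'
= 0.7 / 17.29
= 0.0405

tan delta = 0.0405


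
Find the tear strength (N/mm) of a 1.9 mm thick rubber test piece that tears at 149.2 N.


Tear strength = force / thickness
= 149.2 / 1.9
= 78.53 N/mm

78.53 N/mm


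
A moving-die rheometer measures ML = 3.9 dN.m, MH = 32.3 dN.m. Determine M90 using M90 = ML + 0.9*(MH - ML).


M90 = ML + 0.9 * (MH - ML)
M90 = 3.9 + 0.9 * (32.3 - 3.9)
M90 = 3.9 + 0.9 * 28.4
M90 = 29.46 dN.m

29.46 dN.m


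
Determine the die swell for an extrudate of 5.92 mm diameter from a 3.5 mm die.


Die swell ratio = D_extrudate / D_die
= 5.92 / 3.5
= 1.691

Die swell = 1.691


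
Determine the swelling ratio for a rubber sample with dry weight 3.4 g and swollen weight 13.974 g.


Q = W_swollen / W_dry
Q = 13.974 / 3.4
Q = 4.11

Q = 4.11


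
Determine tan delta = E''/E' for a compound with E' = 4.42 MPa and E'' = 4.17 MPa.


tan delta = E'' / E'
= 4.17 / 4.42
= 0.9434

tan delta = 0.9434


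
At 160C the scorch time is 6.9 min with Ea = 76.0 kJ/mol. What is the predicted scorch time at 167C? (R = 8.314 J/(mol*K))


Convert temperatures: T1 = 160 + 273.15 = 433.15 K, T2 = 167 + 273.15 = 440.15 K
ts2_new = 6.9 * exp(76000 / 8.314 * (1/440.15 - 1/433.15))
1/T2 - 1/T1 = -3.6716e-05
ts2_new = 4.93 min

4.93 min


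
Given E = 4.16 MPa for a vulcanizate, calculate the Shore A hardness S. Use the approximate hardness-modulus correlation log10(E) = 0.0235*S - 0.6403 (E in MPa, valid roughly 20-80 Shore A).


log10(E) = 0.0235*S - 0.6403  =>  S = (log10(E) + 0.6403) / 0.0235
log10(4.16) = 0.619093
S = (0.619093 + 0.6403) / 0.0235 = 1.259393 / 0.0235
S = 53.6

Shore A = 53.6


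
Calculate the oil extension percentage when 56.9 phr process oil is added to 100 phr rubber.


Oil % = oil / (100 + oil) * 100
= 56.9 / (100 + 56.9) * 100
= 56.9 / 156.9 * 100
= 36.27%

36.27%


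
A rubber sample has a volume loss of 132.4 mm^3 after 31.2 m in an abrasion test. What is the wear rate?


Rate = volume_loss / distance
= 132.4 / 31.2
= 4.244 mm^3/m

4.244 mm^3/m


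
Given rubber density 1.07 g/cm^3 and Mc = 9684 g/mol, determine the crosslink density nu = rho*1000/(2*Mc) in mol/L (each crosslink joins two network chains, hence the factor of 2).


nu = rho * 1000 / (2 * Mc)
nu = 1.07 * 1000 / (2 * 9684)
nu = 1070.0 / 19368
nu = 0.0552 mol/L

0.0552 mol/L


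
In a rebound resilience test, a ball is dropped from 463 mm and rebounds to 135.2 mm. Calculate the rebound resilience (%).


Resilience = h_rebound / h_drop * 100
= 135.2 / 463 * 100
= 29.2%

29.2%


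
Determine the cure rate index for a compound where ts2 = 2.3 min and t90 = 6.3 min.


CRI = 100 / (t90 - ts2)
= 100 / (6.3 - 2.3)
= 100 / 4.0
= 25.0 min^-1

25.0 min^-1


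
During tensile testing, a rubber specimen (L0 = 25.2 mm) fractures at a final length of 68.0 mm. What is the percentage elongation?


Elongation = (Lf - L0) / L0 * 100
= (68.0 - 25.2) / 25.2 * 100
= 42.8 / 25.2 * 100
= 169.8%

169.8%


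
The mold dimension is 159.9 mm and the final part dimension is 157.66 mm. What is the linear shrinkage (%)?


Shrinkage = (mold - part) / mold * 100
= (159.9 - 157.66) / 159.9 * 100
= 2.24 / 159.9 * 100
= 1.4%

1.4%


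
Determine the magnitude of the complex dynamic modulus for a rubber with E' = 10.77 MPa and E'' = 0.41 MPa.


|E*| = sqrt(E'^2 + E''^2)
= sqrt(10.77^2 + 0.41^2)
= sqrt(115.9929 + 0.1681)
= 10.778 MPa

10.778 MPa


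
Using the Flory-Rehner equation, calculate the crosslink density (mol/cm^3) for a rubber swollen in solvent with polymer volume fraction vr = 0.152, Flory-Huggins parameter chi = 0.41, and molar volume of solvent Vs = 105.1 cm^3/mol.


ln(1 - vr) = ln(1 - 0.152) = -0.1649
Numerator = -((-0.1649) + 0.152 + 0.41 * 0.152^2) = 0.0034
Denominator = 105.1 * (0.152^(1/3) - 0.152/2) = 48.1022
nu = 0.0034 / 48.1022 = 7.0724e-05 mol/cm^3

7.0724e-05 mol/cm^3


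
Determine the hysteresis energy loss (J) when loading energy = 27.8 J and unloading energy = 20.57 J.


Hysteresis loss = loading - unloading
= 27.8 - 20.57
= 7.23 J

7.23 J


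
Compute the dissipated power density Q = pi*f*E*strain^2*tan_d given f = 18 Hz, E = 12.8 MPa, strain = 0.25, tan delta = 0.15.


Q = pi * f * E * strain^2 * tan_d
= pi * 18 * 12.8 * 0.25^2 * 0.15
= pi * 18 * 12.8 * 0.0625 * 0.15
= 6.7858

Q = 6.7858


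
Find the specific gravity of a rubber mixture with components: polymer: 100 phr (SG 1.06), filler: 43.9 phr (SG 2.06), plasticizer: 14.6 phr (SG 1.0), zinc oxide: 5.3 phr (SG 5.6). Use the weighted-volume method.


Sum of weights = 163.8
Volume contributions:
  polymer: 100/1.06 = 94.3396
  filler: 43.9/2.06 = 21.3107
  plasticizer: 14.6/1.0 = 14.6000
  zinc oxide: 5.3/5.6 = 0.9464
Sum of volumes = 131.1967
SG = 163.8 / 131.1967 = 1.249

SG = 1.249


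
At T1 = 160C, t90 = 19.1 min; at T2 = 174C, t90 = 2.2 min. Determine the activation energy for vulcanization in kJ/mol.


T1 = 433.15 K, T2 = 447.15 K
1/T1 - 1/T2 = 7.2283e-05
ln(t1/t2) = ln(19.1/2.2) = 2.1612
Ea = 8.314 * 2.1612 / 7.2283e-05 = 248584.8869 J/mol
Ea = 248.58 kJ/mol

248.58 kJ/mol


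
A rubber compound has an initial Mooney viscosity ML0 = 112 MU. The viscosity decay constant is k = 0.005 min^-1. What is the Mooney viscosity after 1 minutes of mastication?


ML = ML0 * exp(-k * t)
ML = 112 * exp(-0.005 * 1)
ML = 112 * 0.9950
ML = 111.44 MU

111.44 MU


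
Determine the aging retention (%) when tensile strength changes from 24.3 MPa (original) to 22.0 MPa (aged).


Retention = aged / original * 100
= 22.0 / 24.3 * 100
= 90.5%

90.5%


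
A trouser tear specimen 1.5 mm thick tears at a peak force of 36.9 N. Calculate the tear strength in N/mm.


Tear strength = force / thickness
= 36.9 / 1.5
= 24.6 N/mm

24.6 N/mm


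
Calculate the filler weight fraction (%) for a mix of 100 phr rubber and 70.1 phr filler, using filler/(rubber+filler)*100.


Filler % = filler / (rubber + filler) * 100
= 70.1 / (100 + 70.1) * 100
= 70.1 / 170.1 * 100
= 41.21%

41.21%


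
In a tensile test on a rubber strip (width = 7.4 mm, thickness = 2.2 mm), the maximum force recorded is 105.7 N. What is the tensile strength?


Area = width * thickness = 7.4 * 2.2 = 16.28 mm^2
TS = force / area = 105.7 / 16.28 = 6.49 MPa

6.49 MPa


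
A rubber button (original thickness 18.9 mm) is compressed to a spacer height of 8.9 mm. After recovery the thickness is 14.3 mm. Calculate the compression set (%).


CS = (t0 - recovered) / (t0 - ts) * 100
= (18.9 - 14.3) / (18.9 - 8.9) * 100
= 4.6 / 10.0 * 100
= 46.0%

46.0%


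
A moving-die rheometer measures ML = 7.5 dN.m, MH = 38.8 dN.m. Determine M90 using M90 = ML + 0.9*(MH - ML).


M90 = ML + 0.9 * (MH - ML)
M90 = 7.5 + 0.9 * (38.8 - 7.5)
M90 = 7.5 + 0.9 * 31.3
M90 = 35.67 dN.m

35.67 dN.m


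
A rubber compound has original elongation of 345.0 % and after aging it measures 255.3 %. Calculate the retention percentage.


Retention = aged / original * 100
= 255.3 / 345.0 * 100
= 74.0%

74.0%


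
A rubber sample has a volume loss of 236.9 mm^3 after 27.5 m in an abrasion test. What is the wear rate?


Rate = volume_loss / distance
= 236.9 / 27.5
= 8.615 mm^3/m

8.615 mm^3/m


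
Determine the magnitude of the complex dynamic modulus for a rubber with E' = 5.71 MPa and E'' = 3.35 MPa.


|E*| = sqrt(E'^2 + E''^2)
= sqrt(5.71^2 + 3.35^2)
= sqrt(32.6041 + 11.2225)
= 6.62 MPa

6.62 MPa


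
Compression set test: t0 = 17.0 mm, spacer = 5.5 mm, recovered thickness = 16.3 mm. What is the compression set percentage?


CS = (t0 - recovered) / (t0 - ts) * 100
= (17.0 - 16.3) / (17.0 - 5.5) * 100
= 0.7 / 11.5 * 100
= 6.1%

6.1%


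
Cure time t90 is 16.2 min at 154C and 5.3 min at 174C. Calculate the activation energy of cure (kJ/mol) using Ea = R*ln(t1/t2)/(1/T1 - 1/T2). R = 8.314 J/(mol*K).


T1 = 427.15 K, T2 = 447.15 K
1/T1 - 1/T2 = 1.0471e-04
ln(t1/t2) = ln(16.2/5.3) = 1.1173
Ea = 8.314 * 1.1173 / 1.0471e-04 = 88712.5755 J/mol
Ea = 88.71 kJ/mol

88.71 kJ/mol


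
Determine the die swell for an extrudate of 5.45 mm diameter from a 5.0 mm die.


Die swell ratio = D_extrudate / D_die
= 5.45 / 5.0
= 1.09

Die swell = 1.09


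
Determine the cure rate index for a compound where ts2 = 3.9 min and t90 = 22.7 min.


CRI = 100 / (t90 - ts2)
= 100 / (22.7 - 3.9)
= 100 / 18.8
= 5.32 min^-1

5.32 min^-1


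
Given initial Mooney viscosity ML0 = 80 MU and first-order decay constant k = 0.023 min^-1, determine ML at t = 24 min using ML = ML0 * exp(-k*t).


ML = ML0 * exp(-k * t)
ML = 80 * exp(-0.023 * 24)
ML = 80 * 0.5758
ML = 46.06 MU

46.06 MU


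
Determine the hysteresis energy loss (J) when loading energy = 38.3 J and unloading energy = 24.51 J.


Hysteresis loss = loading - unloading
= 38.3 - 24.51
= 13.79 J

13.79 J


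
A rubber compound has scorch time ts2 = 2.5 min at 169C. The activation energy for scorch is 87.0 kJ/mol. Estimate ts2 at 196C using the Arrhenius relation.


Convert temperatures: T1 = 169 + 273.15 = 442.15 K, T2 = 196 + 273.15 = 469.15 K
ts2_new = 2.5 * exp(87000 / 8.314 * (1/469.15 - 1/442.15))
1/T2 - 1/T1 = -1.3016e-04
ts2_new = 0.64 min

0.64 min


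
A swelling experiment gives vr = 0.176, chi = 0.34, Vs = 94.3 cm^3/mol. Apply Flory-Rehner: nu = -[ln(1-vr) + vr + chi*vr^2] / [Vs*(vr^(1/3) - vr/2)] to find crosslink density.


ln(1 - vr) = ln(1 - 0.176) = -0.1936
Numerator = -((-0.1936) + 0.176 + 0.34 * 0.176^2) = 0.0071
Denominator = 94.3 * (0.176^(1/3) - 0.176/2) = 44.5481
nu = 0.0071 / 44.5481 = 1.5832e-04 mol/cm^3

1.5832e-04 mol/cm^3


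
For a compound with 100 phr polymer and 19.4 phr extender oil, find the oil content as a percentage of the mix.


Oil % = oil / (100 + oil) * 100
= 19.4 / (100 + 19.4) * 100
= 19.4 / 119.4 * 100
= 16.25%

16.25%


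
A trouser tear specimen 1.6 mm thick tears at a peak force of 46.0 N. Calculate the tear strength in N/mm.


Tear strength = force / thickness
= 46.0 / 1.6
= 28.75 N/mm

28.75 N/mm


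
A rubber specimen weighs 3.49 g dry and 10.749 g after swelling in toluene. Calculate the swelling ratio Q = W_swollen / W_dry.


Q = W_swollen / W_dry
Q = 10.749 / 3.49
Q = 3.08

Q = 3.08


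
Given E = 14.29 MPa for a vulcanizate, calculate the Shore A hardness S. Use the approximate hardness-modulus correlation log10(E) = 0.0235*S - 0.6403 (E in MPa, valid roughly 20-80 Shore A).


log10(E) = 0.0235*S - 0.6403  =>  S = (log10(E) + 0.6403) / 0.0235
log10(14.29) = 1.155032
S = (1.155032 + 0.6403) / 0.0235 = 1.795332 / 0.0235
S = 76.4

Shore A = 76.4


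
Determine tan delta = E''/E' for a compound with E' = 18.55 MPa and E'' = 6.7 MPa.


tan delta = E'' / E'
= 6.7 / 18.55
= 0.3612

tan delta = 0.3612


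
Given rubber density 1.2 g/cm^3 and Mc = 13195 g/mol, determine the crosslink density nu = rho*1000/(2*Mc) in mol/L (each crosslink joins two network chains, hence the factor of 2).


nu = rho * 1000 / (2 * Mc)
nu = 1.2 * 1000 / (2 * 13195)
nu = 1200.0 / 26390
nu = 0.0455 mol/L

0.0455 mol/L


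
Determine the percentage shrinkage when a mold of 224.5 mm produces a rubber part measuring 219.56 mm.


Shrinkage = (mold - part) / mold * 100
= (224.5 - 219.56) / 224.5 * 100
= 4.94 / 224.5 * 100
= 2.2%

2.2%


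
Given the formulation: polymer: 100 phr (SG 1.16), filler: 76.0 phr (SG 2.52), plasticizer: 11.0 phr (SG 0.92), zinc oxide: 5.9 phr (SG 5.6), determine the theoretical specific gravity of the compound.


Sum of weights = 192.9
Volume contributions:
  polymer: 100/1.16 = 86.2069
  filler: 76.0/2.52 = 30.1587
  plasticizer: 11.0/0.92 = 11.9565
  zinc oxide: 5.9/5.6 = 1.0536
Sum of volumes = 129.3757
SG = 192.9 / 129.3757 = 1.491

SG = 1.491


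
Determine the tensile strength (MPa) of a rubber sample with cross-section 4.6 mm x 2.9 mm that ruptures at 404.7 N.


Area = width * thickness = 4.6 * 2.9 = 13.34 mm^2
TS = force / area = 404.7 / 13.34 = 30.34 MPa

30.34 MPa


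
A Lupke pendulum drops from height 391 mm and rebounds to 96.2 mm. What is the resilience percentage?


Resilience = h_rebound / h_drop * 100
= 96.2 / 391 * 100
= 24.6%

24.6%


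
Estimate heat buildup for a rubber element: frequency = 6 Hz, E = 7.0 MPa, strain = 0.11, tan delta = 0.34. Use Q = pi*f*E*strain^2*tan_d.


Q = pi * f * E * strain^2 * tan_d
= pi * 6 * 7.0 * 0.11^2 * 0.34
= pi * 6 * 7.0 * 0.0121 * 0.34
= 0.5428

Q = 0.5428


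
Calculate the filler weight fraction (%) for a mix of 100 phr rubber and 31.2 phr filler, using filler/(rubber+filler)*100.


Filler % = filler / (rubber + filler) * 100
= 31.2 / (100 + 31.2) * 100
= 31.2 / 131.2 * 100
= 23.78%

23.78%


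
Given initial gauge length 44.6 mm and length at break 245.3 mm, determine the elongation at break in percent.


Elongation = (Lf - L0) / L0 * 100
= (245.3 - 44.6) / 44.6 * 100
= 200.7 / 44.6 * 100
= 450.0%

450.0%


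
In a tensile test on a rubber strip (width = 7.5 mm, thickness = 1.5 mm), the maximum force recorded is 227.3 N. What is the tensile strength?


Area = width * thickness = 7.5 * 1.5 = 11.25 mm^2
TS = force / area = 227.3 / 11.25 = 20.2 MPa

20.2 MPa


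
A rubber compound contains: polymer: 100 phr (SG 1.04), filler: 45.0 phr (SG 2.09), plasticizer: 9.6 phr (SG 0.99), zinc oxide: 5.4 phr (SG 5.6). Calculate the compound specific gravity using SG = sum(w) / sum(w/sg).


Sum of weights = 160.0
Volume contributions:
  polymer: 100/1.04 = 96.1538
  filler: 45.0/2.09 = 21.5311
  plasticizer: 9.6/0.99 = 9.6970
  zinc oxide: 5.4/5.6 = 0.9643
Sum of volumes = 128.3462
SG = 160.0 / 128.3462 = 1.247

SG = 1.247


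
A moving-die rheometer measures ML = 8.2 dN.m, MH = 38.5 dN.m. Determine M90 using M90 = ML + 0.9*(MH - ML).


M90 = ML + 0.9 * (MH - ML)
M90 = 8.2 + 0.9 * (38.5 - 8.2)
M90 = 8.2 + 0.9 * 30.3
M90 = 35.47 dN.m

35.47 dN.m


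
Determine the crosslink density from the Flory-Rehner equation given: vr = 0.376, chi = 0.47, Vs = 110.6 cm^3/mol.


ln(1 - vr) = ln(1 - 0.376) = -0.4716
Numerator = -((-0.4716) + 0.376 + 0.47 * 0.376^2) = 0.0292
Denominator = 110.6 * (0.376^(1/3) - 0.376/2) = 59.0344
nu = 0.0292 / 59.0344 = 4.9392e-04 mol/cm^3

4.9392e-04 mol/cm^3


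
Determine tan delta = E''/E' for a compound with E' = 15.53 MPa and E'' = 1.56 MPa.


tan delta = E'' / E'
= 1.56 / 15.53
= 0.1005

tan delta = 0.1005


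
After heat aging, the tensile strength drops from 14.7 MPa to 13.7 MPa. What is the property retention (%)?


Retention = aged / original * 100
= 13.7 / 14.7 * 100
= 93.2%

93.2%


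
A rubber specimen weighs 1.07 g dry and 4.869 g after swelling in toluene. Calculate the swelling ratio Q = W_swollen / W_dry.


Q = W_swollen / W_dry
Q = 4.869 / 1.07
Q = 4.55

Q = 4.55


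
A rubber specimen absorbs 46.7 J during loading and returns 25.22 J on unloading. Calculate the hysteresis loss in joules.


Hysteresis loss = loading - unloading
= 46.7 - 25.22
= 21.48 J

21.48 J


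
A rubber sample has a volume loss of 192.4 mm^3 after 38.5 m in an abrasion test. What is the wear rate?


Rate = volume_loss / distance
= 192.4 / 38.5
= 4.997 mm^3/m

4.997 mm^3/m


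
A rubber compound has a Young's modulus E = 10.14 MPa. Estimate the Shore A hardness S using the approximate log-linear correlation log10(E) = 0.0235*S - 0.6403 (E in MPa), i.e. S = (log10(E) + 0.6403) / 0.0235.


log10(E) = 0.0235*S - 0.6403  =>  S = (log10(E) + 0.6403) / 0.0235
log10(10.14) = 1.006038
S = (1.006038 + 0.6403) / 0.0235 = 1.646338 / 0.0235
S = 70.1

Shore A = 70.1


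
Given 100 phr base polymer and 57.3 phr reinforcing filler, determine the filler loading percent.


Filler % = filler / (rubber + filler) * 100
= 57.3 / (100 + 57.3) * 100
= 57.3 / 157.3 * 100
= 36.43%

36.43%


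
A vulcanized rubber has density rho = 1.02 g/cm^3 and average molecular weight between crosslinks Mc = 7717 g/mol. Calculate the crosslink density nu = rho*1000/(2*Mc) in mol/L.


nu = rho * 1000 / (2 * Mc)
nu = 1.02 * 1000 / (2 * 7717)
nu = 1020.0 / 15434
nu = 0.0661 mol/L

0.0661 mol/L


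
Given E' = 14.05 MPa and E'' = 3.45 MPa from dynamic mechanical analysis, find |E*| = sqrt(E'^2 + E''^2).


|E*| = sqrt(E'^2 + E''^2)
= sqrt(14.05^2 + 3.45^2)
= sqrt(197.4025 + 11.9025)
= 14.467 MPa

14.467 MPa


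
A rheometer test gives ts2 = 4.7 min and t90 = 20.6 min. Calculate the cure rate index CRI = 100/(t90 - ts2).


CRI = 100 / (t90 - ts2)
= 100 / (20.6 - 4.7)
= 100 / 15.9
= 6.29 min^-1

6.29 min^-1


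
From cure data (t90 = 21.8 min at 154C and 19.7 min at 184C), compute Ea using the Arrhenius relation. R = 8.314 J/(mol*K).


T1 = 427.15 K, T2 = 457.15 K
1/T1 - 1/T2 = 1.5363e-04
ln(t1/t2) = ln(21.8/19.7) = 0.1013
Ea = 8.314 * 0.1013 / 1.5363e-04 = 5481.5098 J/mol
Ea = 5.48 kJ/mol

5.48 kJ/mol


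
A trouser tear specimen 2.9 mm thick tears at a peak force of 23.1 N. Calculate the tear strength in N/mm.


Tear strength = force / thickness
= 23.1 / 2.9
= 7.97 N/mm

7.97 N/mm


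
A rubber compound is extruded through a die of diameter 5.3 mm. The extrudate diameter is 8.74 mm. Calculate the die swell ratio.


Die swell ratio = D_extrudate / D_die
= 8.74 / 5.3
= 1.649

Die swell = 1.649


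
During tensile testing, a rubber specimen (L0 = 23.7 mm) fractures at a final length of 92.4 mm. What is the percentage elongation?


Elongation = (Lf - L0) / L0 * 100
= (92.4 - 23.7) / 23.7 * 100
= 68.7 / 23.7 * 100
= 289.9%

289.9%


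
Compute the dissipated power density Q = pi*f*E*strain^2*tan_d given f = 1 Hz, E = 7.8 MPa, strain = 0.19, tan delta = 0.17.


Q = pi * f * E * strain^2 * tan_d
= pi * 1 * 7.8 * 0.19^2 * 0.17
= pi * 1 * 7.8 * 0.0361 * 0.17
= 0.1504

Q = 0.1504


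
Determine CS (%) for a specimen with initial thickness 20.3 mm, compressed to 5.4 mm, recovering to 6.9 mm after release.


CS = (t0 - recovered) / (t0 - ts) * 100
= (20.3 - 6.9) / (20.3 - 5.4) * 100
= 13.4 / 14.9 * 100
= 89.9%

89.9%


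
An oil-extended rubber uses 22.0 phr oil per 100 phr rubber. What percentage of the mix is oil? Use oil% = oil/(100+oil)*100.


Oil % = oil / (100 + oil) * 100
= 22.0 / (100 + 22.0) * 100
= 22.0 / 122.0 * 100
= 18.03%

18.03%


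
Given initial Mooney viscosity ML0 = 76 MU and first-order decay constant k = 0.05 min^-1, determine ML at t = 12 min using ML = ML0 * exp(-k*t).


ML = ML0 * exp(-k * t)
ML = 76 * exp(-0.05 * 12)
ML = 76 * 0.5488
ML = 41.71 MU

41.71 MU


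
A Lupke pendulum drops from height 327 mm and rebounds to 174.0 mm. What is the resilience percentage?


Resilience = h_rebound / h_drop * 100
= 174.0 / 327 * 100
= 53.2%

53.2%


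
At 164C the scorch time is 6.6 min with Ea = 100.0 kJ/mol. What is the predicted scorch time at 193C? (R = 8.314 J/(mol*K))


Convert temperatures: T1 = 164 + 273.15 = 437.15 K, T2 = 193 + 273.15 = 466.15 K
ts2_new = 6.6 * exp(100000 / 8.314 * (1/466.15 - 1/437.15))
1/T2 - 1/T1 = -1.4231e-04
ts2_new = 1.19 min

1.19 min


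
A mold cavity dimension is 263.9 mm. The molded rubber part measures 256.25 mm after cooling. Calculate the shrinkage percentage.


Shrinkage = (mold - part) / mold * 100
= (263.9 - 256.25) / 263.9 * 100
= 7.65 / 263.9 * 100
= 2.9%

2.9%


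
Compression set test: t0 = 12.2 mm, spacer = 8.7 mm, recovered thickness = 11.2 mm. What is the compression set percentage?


CS = (t0 - recovered) / (t0 - ts) * 100
= (12.2 - 11.2) / (12.2 - 8.7) * 100
= 1.0 / 3.5 * 100
= 28.6%

28.6%


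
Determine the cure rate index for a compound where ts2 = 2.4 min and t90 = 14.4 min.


CRI = 100 / (t90 - ts2)
= 100 / (14.4 - 2.4)
= 100 / 12.0
= 8.33 min^-1

8.33 min^-1


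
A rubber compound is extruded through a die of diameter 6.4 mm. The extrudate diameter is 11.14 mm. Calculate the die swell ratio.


Die swell ratio = D_extrudate / D_die
= 11.14 / 6.4
= 1.741

Die swell = 1.741


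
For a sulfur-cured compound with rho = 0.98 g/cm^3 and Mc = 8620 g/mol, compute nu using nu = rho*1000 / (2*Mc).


nu = rho * 1000 / (2 * Mc)
nu = 0.98 * 1000 / (2 * 8620)
nu = 980.0 / 17240
nu = 0.0568 mol/L

0.0568 mol/L


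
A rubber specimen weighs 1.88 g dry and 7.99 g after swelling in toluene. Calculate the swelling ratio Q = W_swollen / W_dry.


Q = W_swollen / W_dry
Q = 7.99 / 1.88
Q = 4.25

Q = 4.25


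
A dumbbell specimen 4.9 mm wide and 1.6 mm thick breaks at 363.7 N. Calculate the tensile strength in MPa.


Area = width * thickness = 4.9 * 1.6 = 7.84 mm^2
TS = force / area = 363.7 / 7.84 = 46.39 MPa

46.39 MPa


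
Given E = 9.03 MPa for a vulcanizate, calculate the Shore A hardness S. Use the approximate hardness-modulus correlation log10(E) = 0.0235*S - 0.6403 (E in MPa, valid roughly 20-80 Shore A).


log10(E) = 0.0235*S - 0.6403  =>  S = (log10(E) + 0.6403) / 0.0235
log10(9.03) = 0.955688
S = (0.955688 + 0.6403) / 0.0235 = 1.595988 / 0.0235
S = 67.9

Shore A = 67.9


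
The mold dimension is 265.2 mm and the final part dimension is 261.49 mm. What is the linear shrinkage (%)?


Shrinkage = (mold - part) / mold * 100
= (265.2 - 261.49) / 265.2 * 100
= 3.71 / 265.2 * 100
= 1.4%

1.4%


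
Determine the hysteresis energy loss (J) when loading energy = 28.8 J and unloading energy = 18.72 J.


Hysteresis loss = loading - unloading
= 28.8 - 18.72
= 10.08 J

10.08 J


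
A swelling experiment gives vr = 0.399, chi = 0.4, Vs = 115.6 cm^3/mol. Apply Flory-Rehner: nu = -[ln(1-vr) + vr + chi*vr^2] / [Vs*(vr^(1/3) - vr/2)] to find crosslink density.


ln(1 - vr) = ln(1 - 0.399) = -0.5092
Numerator = -((-0.5092) + 0.399 + 0.4 * 0.399^2) = 0.0465
Denominator = 115.6 * (0.399^(1/3) - 0.399/2) = 62.0416
nu = 0.0465 / 62.0416 = 7.4917e-04 mol/cm^3

7.4917e-04 mol/cm^3


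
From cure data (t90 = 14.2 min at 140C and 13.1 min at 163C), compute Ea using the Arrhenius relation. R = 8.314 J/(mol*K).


T1 = 413.15 K, T2 = 436.15 K
1/T1 - 1/T2 = 1.2764e-04
ln(t1/t2) = ln(14.2/13.1) = 0.0806
Ea = 8.314 * 0.0806 / 1.2764e-04 = 5251.9556 J/mol
Ea = 5.25 kJ/mol

5.25 kJ/mol


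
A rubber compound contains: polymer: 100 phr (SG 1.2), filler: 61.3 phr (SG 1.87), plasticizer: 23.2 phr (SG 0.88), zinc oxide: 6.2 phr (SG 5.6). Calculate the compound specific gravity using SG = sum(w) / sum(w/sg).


Sum of weights = 190.7
Volume contributions:
  polymer: 100/1.2 = 83.3333
  filler: 61.3/1.87 = 32.7807
  plasticizer: 23.2/0.88 = 26.3636
  zinc oxide: 6.2/5.6 = 1.1071
Sum of volumes = 143.5849
SG = 190.7 / 143.5849 = 1.328

SG = 1.328


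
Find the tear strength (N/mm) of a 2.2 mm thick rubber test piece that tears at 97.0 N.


Tear strength = force / thickness
= 97.0 / 2.2
= 44.09 N/mm

44.09 N/mm


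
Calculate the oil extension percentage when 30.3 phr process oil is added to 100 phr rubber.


Oil % = oil / (100 + oil) * 100
= 30.3 / (100 + 30.3) * 100
= 30.3 / 130.3 * 100
= 23.25%

23.25%


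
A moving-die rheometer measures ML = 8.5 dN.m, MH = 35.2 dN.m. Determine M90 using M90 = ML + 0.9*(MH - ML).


M90 = ML + 0.9 * (MH - ML)
M90 = 8.5 + 0.9 * (35.2 - 8.5)
M90 = 8.5 + 0.9 * 26.7
M90 = 32.53 dN.m

32.53 dN.m


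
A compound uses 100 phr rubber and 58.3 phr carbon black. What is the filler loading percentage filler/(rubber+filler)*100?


Filler % = filler / (rubber + filler) * 100
= 58.3 / (100 + 58.3) * 100
= 58.3 / 158.3 * 100
= 36.83%

36.83%


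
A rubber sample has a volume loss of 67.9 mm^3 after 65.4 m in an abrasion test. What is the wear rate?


Rate = volume_loss / distance
= 67.9 / 65.4
= 1.038 mm^3/m

1.038 mm^3/m


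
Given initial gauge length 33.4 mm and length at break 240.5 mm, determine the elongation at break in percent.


Elongation = (Lf - L0) / L0 * 100
= (240.5 - 33.4) / 33.4 * 100
= 207.1 / 33.4 * 100
= 620.1%

620.1%


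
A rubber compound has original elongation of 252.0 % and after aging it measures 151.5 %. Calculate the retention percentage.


Retention = aged / original * 100
= 151.5 / 252.0 * 100
= 60.1%

60.1%


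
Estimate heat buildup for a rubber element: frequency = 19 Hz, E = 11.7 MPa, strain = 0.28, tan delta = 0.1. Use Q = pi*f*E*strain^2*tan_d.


Q = pi * f * E * strain^2 * tan_d
= pi * 19 * 11.7 * 0.28^2 * 0.1
= pi * 19 * 11.7 * 0.0784 * 0.1
= 5.4753

Q = 5.4753


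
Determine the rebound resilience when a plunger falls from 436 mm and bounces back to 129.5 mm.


Resilience = h_rebound / h_drop * 100
= 129.5 / 436 * 100
= 29.7%

29.7%


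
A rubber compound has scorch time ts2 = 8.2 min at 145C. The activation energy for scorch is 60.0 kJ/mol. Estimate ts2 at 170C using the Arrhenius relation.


Convert temperatures: T1 = 145 + 273.15 = 418.15 K, T2 = 170 + 273.15 = 443.15 K
ts2_new = 8.2 * exp(60000 / 8.314 * (1/443.15 - 1/418.15))
1/T2 - 1/T1 = -1.3491e-04
ts2_new = 3.1 min

3.1 min


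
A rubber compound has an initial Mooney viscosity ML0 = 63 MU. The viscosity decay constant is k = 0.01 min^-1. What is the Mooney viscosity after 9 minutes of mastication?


ML = ML0 * exp(-k * t)
ML = 63 * exp(-0.01 * 9)
ML = 63 * 0.9139
ML = 57.58 MU

57.58 MU


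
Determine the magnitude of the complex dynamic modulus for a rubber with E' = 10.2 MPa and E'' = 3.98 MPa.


|E*| = sqrt(E'^2 + E''^2)
= sqrt(10.2^2 + 3.98^2)
= sqrt(104.0400 + 15.8404)
= 10.949 MPa

10.949 MPa


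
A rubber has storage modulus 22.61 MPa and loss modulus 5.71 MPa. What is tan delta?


tan delta = E'' / E'
= 5.71 / 22.61
= 0.2525

tan delta = 0.2525


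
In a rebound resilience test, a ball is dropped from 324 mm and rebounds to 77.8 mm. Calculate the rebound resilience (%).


Resilience = h_rebound / h_drop * 100
= 77.8 / 324 * 100
= 24.0%

24.0%


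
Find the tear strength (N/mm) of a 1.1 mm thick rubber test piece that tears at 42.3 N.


Tear strength = force / thickness
= 42.3 / 1.1
= 38.45 N/mm

38.45 N/mm


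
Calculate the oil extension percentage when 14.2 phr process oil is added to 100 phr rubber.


Oil % = oil / (100 + oil) * 100
= 14.2 / (100 + 14.2) * 100
= 14.2 / 114.2 * 100
= 12.43%

12.43%


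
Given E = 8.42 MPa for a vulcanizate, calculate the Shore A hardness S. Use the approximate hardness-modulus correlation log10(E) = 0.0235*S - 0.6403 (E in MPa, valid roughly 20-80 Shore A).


log10(E) = 0.0235*S - 0.6403  =>  S = (log10(E) + 0.6403) / 0.0235
log10(8.42) = 0.925312
S = (0.925312 + 0.6403) / 0.0235 = 1.565612 / 0.0235
S = 66.6

Shore A = 66.6


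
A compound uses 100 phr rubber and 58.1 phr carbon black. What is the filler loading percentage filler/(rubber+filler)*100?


Filler % = filler / (rubber + filler) * 100
= 58.1 / (100 + 58.1) * 100
= 58.1 / 158.1 * 100
= 36.75%

36.75%


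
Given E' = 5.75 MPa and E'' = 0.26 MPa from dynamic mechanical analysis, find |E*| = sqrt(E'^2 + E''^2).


|E*| = sqrt(E'^2 + E''^2)
= sqrt(5.75^2 + 0.26^2)
= sqrt(33.0625 + 0.0676)
= 5.756 MPa

5.756 MPa


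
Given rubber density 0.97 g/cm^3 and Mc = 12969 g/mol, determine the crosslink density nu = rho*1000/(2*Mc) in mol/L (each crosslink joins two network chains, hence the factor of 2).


nu = rho * 1000 / (2 * Mc)
nu = 0.97 * 1000 / (2 * 12969)
nu = 970.0 / 25938
nu = 0.0374 mol/L

0.0374 mol/L


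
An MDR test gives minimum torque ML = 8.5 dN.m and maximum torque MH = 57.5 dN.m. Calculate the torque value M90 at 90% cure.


M90 = ML + 0.9 * (MH - ML)
M90 = 8.5 + 0.9 * (57.5 - 8.5)
M90 = 8.5 + 0.9 * 49.0
M90 = 52.6 dN.m

52.6 dN.m
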